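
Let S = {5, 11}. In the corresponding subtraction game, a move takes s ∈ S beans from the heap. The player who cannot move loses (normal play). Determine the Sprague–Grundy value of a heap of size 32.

0

n :  0  1  2  3  4  5  6  7  8  9 10 11 12 13 14 15 16 17 18 19 20 21 22 23 24 25 26 27 28 29 30 31 32
G :  0  0  0  0  0  1  1  1  1  1  0  2  2  2  2  1  0  0  0  0  0  1  1  1  1  1  0  2  2  2  2  1  0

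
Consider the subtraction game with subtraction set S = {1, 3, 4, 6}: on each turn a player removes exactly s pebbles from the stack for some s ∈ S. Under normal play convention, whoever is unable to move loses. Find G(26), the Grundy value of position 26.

G(0) = 0
G(1) = mex{0} = 1
G(2) = mex{1} = 0
G(3) = mex{0,0} = 1
G(4) = mex{1,1,0} = 2
G(5) = mex{2,0,1} = 3
G(6) = mex{3,1,0,0} = 2
G(7) = mex{2,2,1,1} = 0
G(8) = mex{0,3,2,0} = 1
G(9) = mex{1,2,3,1} = 0
G(10) = mex{0,0,2,2} = 1
G(11) = mex{1,1,0,3} = 2
G(12) = mex{2,0,1,2} = 3
G(13) = mex{3,1,0,0} = 2
G(14) = mex{2,2,1,1} = 0
G(15) = mex{0,3,2,0} = 1
G(16) = mex{1,2,3,1} = 0
G(17) = mex{0,0,2,2} = 1
G(18) = mex{1,1,0,3} = 2
G(19) = mex{2,0,1,2} = 3
G(20) = mex{3,1,0,0} = 2
G(21) = mex{2,2,1,1} = 0
G(22) = mex{0,3,2,0} = 1
G(23) = mex{1,2,3,1} = 0
G(24) = mex{0,0,2,2} = 1
G(25) = mex{1,1,0,3} = 2
G(26) = mex{2,0,1,2} = 3

3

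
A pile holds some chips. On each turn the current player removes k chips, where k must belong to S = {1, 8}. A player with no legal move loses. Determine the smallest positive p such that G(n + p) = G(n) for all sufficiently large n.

n :  0  1  2  3  4  5  6  7  8  9 10 11 12 13 14 15 16 17 18 19
G :  0  1  0  1  0  1  0  1  2  0  1  0  1  0  1  0  1  2  0  1
G(n+9) = G(n) holds for n = 0,…,7 (a full window of length max(S) = 8), so the sequence is purely periodic with period 9.

9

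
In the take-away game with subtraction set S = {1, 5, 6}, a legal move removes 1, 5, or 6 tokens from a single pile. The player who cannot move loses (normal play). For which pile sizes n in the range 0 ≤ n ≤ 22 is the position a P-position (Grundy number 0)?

0, 2, 4, 11, 13, 15, 22

n :  0  1  2  3  4  5  6  7  8  9 10 11 12 13 14 15 16 17 18 19 20 21 22
G :  0  1  0  1  0  1  2  3  2  3  2  0  1  0  1  0  1  2  3  2  3  2  0
P-positions are exactly the n with G(n) = 0.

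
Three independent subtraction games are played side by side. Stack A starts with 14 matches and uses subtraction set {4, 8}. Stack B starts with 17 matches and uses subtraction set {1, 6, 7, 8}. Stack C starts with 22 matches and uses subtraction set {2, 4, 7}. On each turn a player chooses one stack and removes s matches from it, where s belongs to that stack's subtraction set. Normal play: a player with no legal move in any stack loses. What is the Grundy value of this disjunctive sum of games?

2

Stack A, S = {4, 8}:
G(0) = 0
G(1) = mex{} = 0
G(2) = mex{} = 0
G(3) = mex{} = 0
G(4) = mex{0} = 1
G(5) = mex{0} = 1
G(6) = mex{0} = 1
G(7) = mex{0} = 1
G(8) = mex{1,0} = 2
G(9) = mex{1,0} = 2
G(10) = mex{1,0} = 2
G(11) = mex{1,0} = 2
G(12) = mex{2,1} = 0
G(13) = mex{2,1} = 0
G(14) = mex{2,1} = 0
G_A(14) = 0.
Stack B, S = {1, 6, 7, 8}:
n :  0  1  2  3  4  5  6  7  8  9 10 11 12 13 14 15 16 17
G :  0  1  0  1  0  1  2  3  2  3  2  3  4  0  1  0  1  0
G_B(17) = 0.
Stack C, S = {2, 4, 7}:
n :  0  1  2  3  4  5  6  7  8  9 10 11 12 13 14 15 16 17 18 19 20 21 22
G :  0  0  1  1  2  2  0  3  1  0  2  1  0  2  1  0  2  1  0  2  1  0  2
G_C(22) = 2.
Combined Grundy value = 0 ⊕ 0 ⊕ 2 = 2.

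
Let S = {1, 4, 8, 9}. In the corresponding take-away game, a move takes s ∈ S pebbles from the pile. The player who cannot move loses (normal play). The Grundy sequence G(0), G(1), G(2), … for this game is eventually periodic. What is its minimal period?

17

G(0) = 0
G(1) = mex{0} = 1
G(2) = mex{1} = 0
G(3) = mex{0} = 1
G(4) = mex{1,0} = 2
G(5) = mex{2,1} = 0
G(6) = mex{0,0} = 1
G(7) = mex{1,1} = 0
G(8) = mex{0,2,0} = 1
G(9) = mex{1,0,1,0} = 2
G(10) = mex{2,1,0,1} = 3
G(11) = mex{3,0,1,0} = 2
G(12) = mex{2,1,2,1} = 0
G(13) = mex{0,2,0,2} = 1
G(14) = mex{1,3,1,0} = 2
G(15) = mex{2,2,0,1} = 3
G(16) = mex{3,0,1,0} = 2
G(17) = mex{2,1,2,1} = 0
G(18) = mex{0,2,3,2} = 1
G(19) = mex{1,3,2,3} = 0
G(20) = mex{0,2,0,2} = 1
G(21) = mex{1,0,1,0} = 2
G(22) = mex{2,1,2,1} = 0
G(23) = mex{0,0,3,2} = 1
G(24) = mex{1,1,2,3} = 0
G(25) = mex{0,2,0,2} = 1
G(26) = mex{1,0,1,0} = 2
G(27) = mex{2,1,0,1} = 3
G(28) = mex{3,0,1,0} = 2
G(29) = mex{2,1,2,1} = 0
G(30) = mex{0,2,0,2} = 1
G(31) = mex{1,3,1,0} = 2
G(32) = mex{2,2,0,1} = 3
G(33) = mex{3,0,1,0} = 2
G(34) = mex{2,1,2,1} = 0
G(35) = mex{0,2,3,2} = 1
G(n+17) = G(n) holds for n = 0,…,8 (a full window of length max(S) = 9), so the sequence is purely periodic with period 17.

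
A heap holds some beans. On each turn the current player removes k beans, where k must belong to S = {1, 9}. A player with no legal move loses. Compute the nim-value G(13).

G(0) = 0
G(1) = mex{0} = 1
G(2) = mex{1} = 0
G(3) = mex{0} = 1
G(4) = mex{1} = 0
G(5) = mex{0} = 1
G(6) = mex{1} = 0
G(7) = mex{0} = 1
G(8) = mex{1} = 0
G(9) = mex{0,0} = 1
G(10) = mex{1,1} = 0
G(11) = mex{0,0} = 1
G(12) = mex{1,1} = 0
G(13) = mex{0,0} = 1

1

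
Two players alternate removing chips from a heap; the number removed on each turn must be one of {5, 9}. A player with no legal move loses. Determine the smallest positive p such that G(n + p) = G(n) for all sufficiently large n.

14

n :  0  1  2  3  4  5  6  7  8  9 10 11 12 13 14 15 16 17 18 19 20 21 22 23 24 25 26 27 28 29
G :  0  0  0  0  0  1  1  1  1  1  2  2  2  2  0  0  0  0  0  1  1  1  1  1  2  2  2  2  0  0
G(n+14) = G(n) holds for n = 0,…,8 (a full window of length max(S) = 9), so the sequence is purely periodic with period 14.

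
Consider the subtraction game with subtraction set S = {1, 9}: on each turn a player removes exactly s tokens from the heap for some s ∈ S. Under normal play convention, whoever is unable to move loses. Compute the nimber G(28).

0

n :  0  1  2  3  4  5  6  7  8  9 10 11 12 13 14 15 16 17 18 19 20 21 22 23 24 25 26 27 28
G :  0  1  0  1  0  1  0  1  0  1  0  1  0  1  0  1  0  1  0  1  0  1  0  1  0  1  0  1  0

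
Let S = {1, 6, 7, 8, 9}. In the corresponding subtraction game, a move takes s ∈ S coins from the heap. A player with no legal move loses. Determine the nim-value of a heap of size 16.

0

G(0) = 0
G(1) = mex{0} = 1
G(2) = mex{1} = 0
G(3) = mex{0} = 1
G(4) = mex{1} = 0
G(5) = mex{0} = 1
G(6) = mex{1,0} = 2
G(7) = mex{2,1,0} = 3
G(8) = mex{3,0,1,0} = 2
G(9) = mex{2,1,0,1,0} = 3
G(10) = mex{3,0,1,0,1} = 2
G(11) = mex{2,1,0,1,0} = 3
G(12) = mex{3,2,1,0,1} = 4
G(13) = mex{4,3,2,1,0} = 5
G(14) = mex{5,2,3,2,1} = 0
G(15) = mex{0,3,2,3,2} = 1
G(16) = mex{1,2,3,2,3} = 0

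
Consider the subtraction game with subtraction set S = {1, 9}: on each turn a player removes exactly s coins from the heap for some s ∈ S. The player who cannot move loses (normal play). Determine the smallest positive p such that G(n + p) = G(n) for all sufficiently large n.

2

n :  0  1  2  3  4  5  6  7  8  9 10 11 12 13 14
G :  0  1  0  1  0  1  0  1  0  1  0  1  0  1  0
G(n+2) = G(n) holds for n = 0,…,8 (a full window of length max(S) = 9), so the sequence is purely periodic with period 2.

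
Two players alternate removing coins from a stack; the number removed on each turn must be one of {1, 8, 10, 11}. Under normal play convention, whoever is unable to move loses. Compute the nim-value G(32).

2

G(0) = 0
G(1) = mex{0} = 1
G(2) = mex{1} = 0
G(3) = mex{0} = 1
G(4) = mex{1} = 0
G(5) = mex{0} = 1
G(6) = mex{1} = 0
G(7) = mex{0} = 1
G(8) = mex{1,0} = 2
G(9) = mex{2,1} = 0
G(10) = mex{0,0,0} = 1
G(11) = mex{1,1,1,0} = 2
G(12) = mex{2,0,0,1} = 3
G(13) = mex{3,1,1,0} = 2
G(14) = mex{2,0,0,1} = 3
G(15) = mex{3,1,1,0} = 2
G(16) = mex{2,2,0,1} = 3
G(17) = mex{3,0,1,0} = 2
G(18) = mex{2,1,2,1} = 0
G(19) = mex{0,2,0,2} = 1
G(20) = mex{1,3,1,0} = 2
G(21) = mex{2,2,2,1} = 0
G(22) = mex{0,3,3,2} = 1
G(23) = mex{1,2,2,3} = 0
G(24) = mex{0,3,3,2} = 1
G(25) = mex{1,2,2,3} = 0
G(26) = mex{0,0,3,2} = 1
G(27) = mex{1,1,2,3} = 0
G(28) = mex{0,2,0,2} = 1
G(29) = mex{1,0,1,0} = 2
G(30) = mex{2,1,2,1} = 0
G(31) = mex{0,0,0,2} = 1
G(32) = mex{1,1,1,0} = 2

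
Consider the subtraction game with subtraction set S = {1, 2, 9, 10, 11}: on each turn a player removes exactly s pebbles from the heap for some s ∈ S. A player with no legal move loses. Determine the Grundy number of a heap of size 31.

n :  0  1  2  3  4  5  6  7  8  9 10 11 12 13 14 15 16 17 18 19 20 21 22 23 24 25 26 27 28 29 30 31
G :  0  1  2  0  1  2  0  1  2  3  4  5  3  4  5  3  4  5  0  1  2  0  1  2  0  1  2  3  4  5  3  4

4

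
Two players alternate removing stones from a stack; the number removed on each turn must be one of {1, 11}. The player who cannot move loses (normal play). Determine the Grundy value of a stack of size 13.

G(0) = 0
G(1) = mex{0} = 1
G(2) = mex{1} = 0
G(3) = mex{0} = 1
G(4) = mex{1} = 0
G(5) = mex{0} = 1
G(6) = mex{1} = 0
G(7) = mex{0} = 1
G(8) = mex{1} = 0
G(9) = mex{0} = 1
G(10) = mex{1} = 0
G(11) = mex{0,0} = 1
G(12) = mex{1,1} = 0
G(13) = mex{0,0} = 1

1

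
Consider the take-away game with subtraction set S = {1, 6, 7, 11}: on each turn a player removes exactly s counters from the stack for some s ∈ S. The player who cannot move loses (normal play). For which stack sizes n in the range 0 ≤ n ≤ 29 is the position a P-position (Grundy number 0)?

0, 2, 4, 12, 14, 16, 24, 26, 28

n :  0  1  2  3  4  5  6  7  8  9 10 11 12 13 14 15 16 17 18 19 20 21 22 23 24 25 26 27 28 29
G :  0  1  0  1  0  1  2  3  2  3  2  3  0  1  0  1  0  1  2  3  2  3  2  3  0  1  0  1  0  1
P-positions are exactly the n with G(n) = 0.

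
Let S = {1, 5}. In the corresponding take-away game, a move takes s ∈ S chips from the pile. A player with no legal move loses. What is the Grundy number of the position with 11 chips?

1

G(0) = 0
G(1) = mex{0} = 1
G(2) = mex{1} = 0
G(3) = mex{0} = 1
G(4) = mex{1} = 0
G(5) = mex{0,0} = 1
G(6) = mex{1,1} = 0
G(7) = mex{0,0} = 1
G(8) = mex{1,1} = 0
G(9) = mex{0,0} = 1
G(10) = mex{1,1} = 0
G(11) = mex{0,0} = 1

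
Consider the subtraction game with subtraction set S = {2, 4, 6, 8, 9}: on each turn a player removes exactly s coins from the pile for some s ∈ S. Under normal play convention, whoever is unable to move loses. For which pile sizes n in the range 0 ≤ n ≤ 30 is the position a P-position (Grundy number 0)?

G(0) = 0
G(1) = mex{} = 0
G(2) = mex{0} = 1
G(3) = mex{0} = 1
G(4) = mex{1,0} = 2
G(5) = mex{1,0} = 2
G(6) = mex{2,1,0} = 3
G(7) = mex{2,1,0} = 3
G(8) = mex{3,2,1,0} = 4
G(9) = mex{3,2,1,0,0} = 4
G(10) = mex{4,3,2,1,0} = 5
G(11) = mex{4,3,2,1,1} = 0
G(12) = mex{5,4,3,2,1} = 0
G(13) = mex{0,4,3,2,2} = 1
G(14) = mex{0,5,4,3,2} = 1
G(15) = mex{1,0,4,3,3} = 2
G(16) = mex{1,0,5,4,3} = 2
G(17) = mex{2,1,0,4,4} = 3
G(18) = mex{2,1,0,5,4} = 3
G(19) = mex{3,2,1,0,5} = 4
G(20) = mex{3,2,1,0,0} = 4
G(21) = mex{4,3,2,1,0} = 5
G(22) = mex{4,3,2,1,1} = 0
G(23) = mex{5,4,3,2,1} = 0
G(24) = mex{0,4,3,2,2} = 1
G(25) = mex{0,5,4,3,2} = 1
G(26) = mex{1,0,4,3,3} = 2
G(27) = mex{1,0,5,4,3} = 2
G(28) = mex{2,1,0,4,4} = 3
G(29) = mex{2,1,0,5,4} = 3
G(30) = mex{3,2,1,0,5} = 4
P-positions are exactly the n with G(n) = 0.

0, 1, 11, 12, 22, 23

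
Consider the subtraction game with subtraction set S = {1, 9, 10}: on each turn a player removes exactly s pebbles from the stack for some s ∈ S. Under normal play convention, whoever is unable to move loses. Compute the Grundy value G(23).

G(0) = 0
G(1) = mex{0} = 1
G(2) = mex{1} = 0
G(3) = mex{0} = 1
G(4) = mex{1} = 0
G(5) = mex{0} = 1
G(6) = mex{1} = 0
G(7) = mex{0} = 1
G(8) = mex{1} = 0
G(9) = mex{0,0} = 1
G(10) = mex{1,1,0} = 2
G(11) = mex{2,0,1} = 3
G(12) = mex{3,1,0} = 2
G(13) = mex{2,0,1} = 3
G(14) = mex{3,1,0} = 2
G(15) = mex{2,0,1} = 3
G(16) = mex{3,1,0} = 2
G(17) = mex{2,0,1} = 3
G(18) = mex{3,1,0} = 2
G(19) = mex{2,2,1} = 0
G(20) = mex{0,3,2} = 1
G(21) = mex{1,2,3} = 0
G(22) = mex{0,3,2} = 1
G(23) = mex{1,2,3} = 0

0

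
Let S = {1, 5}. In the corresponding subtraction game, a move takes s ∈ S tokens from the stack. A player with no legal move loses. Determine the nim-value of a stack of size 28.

0

n :  0  1  2  3  4  5  6  7  8  9 10 11 12 13 14 15 16 17 18 19 20 21 22 23 24 25 26 27 28
G :  0  1  0  1  0  1  0  1  0  1  0  1  0  1  0  1  0  1  0  1  0  1  0  1  0  1  0  1  0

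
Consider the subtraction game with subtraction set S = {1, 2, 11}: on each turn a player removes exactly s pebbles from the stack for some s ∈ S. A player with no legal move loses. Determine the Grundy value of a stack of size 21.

0

G(0) = 0
G(1) = mex{0} = 1
G(2) = mex{1,0} = 2
G(3) = mex{2,1} = 0
G(4) = mex{0,2} = 1
G(5) = mex{1,0} = 2
G(6) = mex{2,1} = 0
G(7) = mex{0,2} = 1
G(8) = mex{1,0} = 2
G(9) = mex{2,1} = 0
G(10) = mex{0,2} = 1
G(11) = mex{1,0,0} = 2
G(12) = mex{2,1,1} = 0
G(13) = mex{0,2,2} = 1
G(14) = mex{1,0,0} = 2
G(15) = mex{2,1,1} = 0
G(16) = mex{0,2,2} = 1
G(17) = mex{1,0,0} = 2
G(18) = mex{2,1,1} = 0
G(19) = mex{0,2,2} = 1
G(20) = mex{1,0,0} = 2
G(21) = mex{2,1,1} = 0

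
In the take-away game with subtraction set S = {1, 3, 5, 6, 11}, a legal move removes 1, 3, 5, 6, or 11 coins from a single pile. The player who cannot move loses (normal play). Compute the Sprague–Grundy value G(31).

3

n :  0  1  2  3  4  5  6  7  8  9 10 11 12 13 14 15 16 17 18 19 20 21 22 23 24 25 26 27 28 29 30 31
G :  0  1  0  1  0  1  2  3  2  3  2  3  0  1  0  1  0  1  2  3  2  3  2  3  0  1  0  1  0  1  2  3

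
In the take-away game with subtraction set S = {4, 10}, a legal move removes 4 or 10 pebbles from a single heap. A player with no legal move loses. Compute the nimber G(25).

2

n :  0  1  2  3  4  5  6  7  8  9 10 11 12 13 14 15 16 17 18 19 20 21 22 23 24 25
G :  0  0  0  0  1  1  1  1  0  0  2  2  1  1  0  0  0  0  1  1  1  1  0  0  2  2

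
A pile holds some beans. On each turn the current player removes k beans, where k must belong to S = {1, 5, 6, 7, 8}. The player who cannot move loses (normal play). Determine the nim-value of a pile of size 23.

2

n :  0  1  2  3  4  5  6  7  8  9 10 11 12 13 14 15 16 17 18 19 20 21 22 23
G :  0  1  0  1  0  1  2  3  2  3  2  3  4  0  1  0  1  0  1  2  3  2  3  2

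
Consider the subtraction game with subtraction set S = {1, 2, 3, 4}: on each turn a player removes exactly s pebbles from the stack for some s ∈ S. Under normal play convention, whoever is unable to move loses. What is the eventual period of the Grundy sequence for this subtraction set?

n :  0  1  2  3  4  5  6  7  8  9 10 11 12 13 14
G :  0  1  2  3  4  0  1  2  3  4  0  1  2  3  4
G(n+5) = G(n) holds for n = 0,…,3 (a full window of length max(S) = 4), so the sequence is purely periodic with period 5.

5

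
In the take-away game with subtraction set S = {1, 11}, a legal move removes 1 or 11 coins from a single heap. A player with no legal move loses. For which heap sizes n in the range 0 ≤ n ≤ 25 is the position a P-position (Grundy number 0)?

0, 2, 4, 6, 8, 10, 12, 14, 16, 18, 20, 22, 24

G(0) = 0
G(1) = mex{0} = 1
G(2) = mex{1} = 0
G(3) = mex{0} = 1
G(4) = mex{1} = 0
G(5) = mex{0} = 1
G(6) = mex{1} = 0
G(7) = mex{0} = 1
G(8) = mex{1} = 0
G(9) = mex{0} = 1
G(10) = mex{1} = 0
G(11) = mex{0,0} = 1
G(12) = mex{1,1} = 0
G(13) = mex{0,0} = 1
G(14) = mex{1,1} = 0
G(15) = mex{0,0} = 1
G(16) = mex{1,1} = 0
G(17) = mex{0,0} = 1
G(18) = mex{1,1} = 0
G(19) = mex{0,0} = 1
G(20) = mex{1,1} = 0
G(21) = mex{0,0} = 1
G(22) = mex{1,1} = 0
G(23) = mex{0,0} = 1
G(24) = mex{1,1} = 0
G(25) = mex{0,0} = 1
P-positions are exactly the n with G(n) = 0.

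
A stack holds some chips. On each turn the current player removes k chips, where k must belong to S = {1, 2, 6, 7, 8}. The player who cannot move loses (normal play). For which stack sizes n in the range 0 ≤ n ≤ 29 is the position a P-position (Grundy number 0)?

G(0) = 0
G(1) = mex{0} = 1
G(2) = mex{1,0} = 2
G(3) = mex{2,1} = 0
G(4) = mex{0,2} = 1
G(5) = mex{1,0} = 2
G(6) = mex{2,1,0} = 3
G(7) = mex{3,2,1,0} = 4
G(8) = mex{4,3,2,1,0} = 5
G(9) = mex{5,4,0,2,1} = 3
G(10) = mex{3,5,1,0,2} = 4
G(11) = mex{4,3,2,1,0} = 5
G(12) = mex{5,4,3,2,1} = 0
G(13) = mex{0,5,4,3,2} = 1
G(14) = mex{1,0,5,4,3} = 2
G(15) = mex{2,1,3,5,4} = 0
G(16) = mex{0,2,4,3,5} = 1
G(17) = mex{1,0,5,4,3} = 2
G(18) = mex{2,1,0,5,4} = 3
G(19) = mex{3,2,1,0,5} = 4
G(20) = mex{4,3,2,1,0} = 5
G(21) = mex{5,4,0,2,1} = 3
G(22) = mex{3,5,1,0,2} = 4
G(23) = mex{4,3,2,1,0} = 5
G(24) = mex{5,4,3,2,1} = 0
G(25) = mex{0,5,4,3,2} = 1
G(26) = mex{1,0,5,4,3} = 2
G(27) = mex{2,1,3,5,4} = 0
G(28) = mex{0,2,4,3,5} = 1
G(29) = mex{1,0,5,4,3} = 2
P-positions are exactly the n with G(n) = 0.

0, 3, 12, 15, 24, 27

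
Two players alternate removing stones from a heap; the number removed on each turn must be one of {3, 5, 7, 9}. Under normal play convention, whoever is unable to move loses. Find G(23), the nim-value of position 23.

G(0) = 0
G(1) = mex{} = 0
G(2) = mex{} = 0
G(3) = mex{0} = 1
G(4) = mex{0} = 1
G(5) = mex{0,0} = 1
G(6) = mex{1,0} = 2
G(7) = mex{1,0,0} = 2
G(8) = mex{1,1,0} = 2
G(9) = mex{2,1,0,0} = 3
G(10) = mex{2,1,1,0} = 3
G(11) = mex{2,2,1,0} = 3
G(12) = mex{3,2,1,1} = 0
G(13) = mex{3,2,2,1} = 0
G(14) = mex{3,3,2,1} = 0
G(15) = mex{0,3,2,2} = 1
G(16) = mex{0,3,3,2} = 1
G(17) = mex{0,0,3,2} = 1
G(18) = mex{1,0,3,3} = 2
G(19) = mex{1,0,0,3} = 2
G(20) = mex{1,1,0,3} = 2
G(21) = mex{2,1,0,0} = 3
G(22) = mex{2,1,1,0} = 3
G(23) = mex{2,2,1,0} = 3

3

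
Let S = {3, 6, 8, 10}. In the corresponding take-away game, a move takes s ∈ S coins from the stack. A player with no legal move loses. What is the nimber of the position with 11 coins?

n :  0  1  2  3  4  5  6  7  8  9 10 11
G :  0  0  0  1  1  1  2  2  2  3  3  3

3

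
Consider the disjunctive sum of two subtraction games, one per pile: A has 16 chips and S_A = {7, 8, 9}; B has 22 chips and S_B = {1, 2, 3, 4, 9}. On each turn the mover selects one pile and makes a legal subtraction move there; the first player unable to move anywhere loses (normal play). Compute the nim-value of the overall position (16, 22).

2

Pile A, S = {7, 8, 9}:
G(0) = 0
G(1) = mex{} = 0
G(2) = mex{} = 0
G(3) = mex{} = 0
G(4) = mex{} = 0
G(5) = mex{} = 0
G(6) = mex{} = 0
G(7) = mex{0} = 1
G(8) = mex{0,0} = 1
G(9) = mex{0,0,0} = 1
G(10) = mex{0,0,0} = 1
G(11) = mex{0,0,0} = 1
G(12) = mex{0,0,0} = 1
G(13) = mex{0,0,0} = 1
G(14) = mex{1,0,0} = 2
G(15) = mex{1,1,0} = 2
G(16) = mex{1,1,1} = 0
G_A(16) = 0.
Pile B, S = {1, 2, 3, 4, 9}:
G(0) = 0
G(1) = mex{0} = 1
G(2) = mex{1,0} = 2
G(3) = mex{2,1,0} = 3
G(4) = mex{3,2,1,0} = 4
G(5) = mex{4,3,2,1} = 0
G(6) = mex{0,4,3,2} = 1
G(7) = mex{1,0,4,3} = 2
G(8) = mex{2,1,0,4} = 3
G(9) = mex{3,2,1,0,0} = 4
G(10) = mex{4,3,2,1,1} = 0
G(11) = mex{0,4,3,2,2} = 1
G(12) = mex{1,0,4,3,3} = 2
G(13) = mex{2,1,0,4,4} = 3
G(14) = mex{3,2,1,0,0} = 4
G(15) = mex{4,3,2,1,1} = 0
G(16) = mex{0,4,3,2,2} = 1
G(17) = mex{1,0,4,3,3} = 2
G(18) = mex{2,1,0,4,4} = 3
G(19) = mex{3,2,1,0,0} = 4
G(20) = mex{4,3,2,1,1} = 0
G(21) = mex{0,4,3,2,2} = 1
G(22) = mex{1,0,4,3,3} = 2
G_B(22) = 2.
Combined Grundy value = 0 ⊕ 2 = 2.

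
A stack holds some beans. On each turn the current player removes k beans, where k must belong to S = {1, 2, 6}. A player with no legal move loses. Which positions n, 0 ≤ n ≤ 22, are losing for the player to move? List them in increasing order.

n :  0  1  2  3  4  5  6  7  8  9 10 11 12 13 14 15 16 17 18 19 20 21 22
G :  0  1  2  0  1  2  3  0  1  2  0  1  2  3  0  1  2  0  1  2  3  0  1
P-positions are exactly the n with G(n) = 0.

0, 3, 7, 10, 14, 17, 21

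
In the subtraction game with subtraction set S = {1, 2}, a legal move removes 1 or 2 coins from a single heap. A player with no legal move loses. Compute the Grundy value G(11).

n :  0  1  2  3  4  5  6  7  8  9 10 11
G :  0  1  2  0  1  2  0  1  2  0  1  2

2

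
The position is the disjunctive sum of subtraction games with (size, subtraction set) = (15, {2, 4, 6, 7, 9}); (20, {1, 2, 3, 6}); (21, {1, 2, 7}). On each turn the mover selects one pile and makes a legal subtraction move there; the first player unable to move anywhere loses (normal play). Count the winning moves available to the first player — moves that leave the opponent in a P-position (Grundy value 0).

Pile A, S = {2, 4, 6, 7, 9}:
n :  0  1  2  3  4  5  6  7  8  9 10 11 12 13 14 15
G :  0  0  1  1  2  2  3  3  4  4  5  0  0  1  1  2
G_A(15) = 2.
Pile B, S = {1, 2, 3, 6}:
G(0) = 0
G(1) = mex{0} = 1
G(2) = mex{1,0} = 2
G(3) = mex{2,1,0} = 3
G(4) = mex{3,2,1} = 0
G(5) = mex{0,3,2} = 1
G(6) = mex{1,0,3,0} = 2
G(7) = mex{2,1,0,1} = 3
G(8) = mex{3,2,1,2} = 0
G(9) = mex{0,3,2,3} = 1
G(10) = mex{1,0,3,0} = 2
G(11) = mex{2,1,0,1} = 3
G(12) = mex{3,2,1,2} = 0
G(13) = mex{0,3,2,3} = 1
G(14) = mex{1,0,3,0} = 2
G(15) = mex{2,1,0,1} = 3
G(16) = mex{3,2,1,2} = 0
G(17) = mex{0,3,2,3} = 1
G(18) = mex{1,0,3,0} = 2
G(19) = mex{2,1,0,1} = 3
G(20) = mex{3,2,1,2} = 0
G_B(20) = 0.
Pile C, S = {1, 2, 7}:
G(0) = 0
G(1) = mex{0} = 1
G(2) = mex{1,0} = 2
G(3) = mex{2,1} = 0
G(4) = mex{0,2} = 1
G(5) = mex{1,0} = 2
G(6) = mex{2,1} = 0
G(7) = mex{0,2,0} = 1
G(8) = mex{1,0,1} = 2
G(9) = mex{2,1,2} = 0
G(10) = mex{0,2,0} = 1
G(11) = mex{1,0,1} = 2
G(12) = mex{2,1,2} = 0
G(13) = mex{0,2,0} = 1
G(14) = mex{1,0,1} = 2
G(15) = mex{2,1,2} = 0
G(16) = mex{0,2,0} = 1
G(17) = mex{1,0,1} = 2
G(18) = mex{2,1,2} = 0
G(19) = mex{0,2,0} = 1
G(20) = mex{1,0,1} = 2
G(21) = mex{2,1,2} = 0
G_C(21) = 0.
Combined Grundy value = 2 ⊕ 0 ⊕ 0 = 2.
A winning move leaves total XOR = 0, i.e. changes one component's Grundy value g to g ⊕ X where X is the current total.
Pile A: need g' = 2⊕2 = 0. Options: 15−2→G=1, 15−4→G=0, 15−6→G=4, 15−7→G=4, 15−9→G=3. Hits: 1.
Pile B: need g' = 0⊕2 = 2. Options: 20−1→G=3, 20−2→G=2, 20−3→G=1, 20−6→G=2. Hits: 2.
Pile C: need g' = 0⊕2 = 2. Options: 21−1→G=2, 21−2→G=1, 21−7→G=2. Hits: 2.

5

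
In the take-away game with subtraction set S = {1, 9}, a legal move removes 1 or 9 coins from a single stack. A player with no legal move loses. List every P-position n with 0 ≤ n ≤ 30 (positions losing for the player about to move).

0, 2, 4, 6, 8, 10, 12, 14, 16, 18, 20, 22, 24, 26, 28, 30

G(0) = 0
G(1) = mex{0} = 1
G(2) = mex{1} = 0
G(3) = mex{0} = 1
G(4) = mex{1} = 0
G(5) = mex{0} = 1
G(6) = mex{1} = 0
G(7) = mex{0} = 1
G(8) = mex{1} = 0
G(9) = mex{0,0} = 1
G(10) = mex{1,1} = 0
G(11) = mex{0,0} = 1
G(12) = mex{1,1} = 0
G(13) = mex{0,0} = 1
G(14) = mex{1,1} = 0
G(15) = mex{0,0} = 1
G(16) = mex{1,1} = 0
G(17) = mex{0,0} = 1
G(18) = mex{1,1} = 0
G(19) = mex{0,0} = 1
G(20) = mex{1,1} = 0
G(21) = mex{0,0} = 1
G(22) = mex{1,1} = 0
G(23) = mex{0,0} = 1
G(24) = mex{1,1} = 0
G(25) = mex{0,0} = 1
G(26) = mex{1,1} = 0
G(27) = mex{0,0} = 1
G(28) = mex{1,1} = 0
G(29) = mex{0,0} = 1
G(30) = mex{1,1} = 0
P-positions are exactly the n with G(n) = 0.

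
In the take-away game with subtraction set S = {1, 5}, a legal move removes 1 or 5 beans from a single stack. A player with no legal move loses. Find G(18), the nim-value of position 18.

G(0) = 0
G(1) = mex{0} = 1
G(2) = mex{1} = 0
G(3) = mex{0} = 1
G(4) = mex{1} = 0
G(5) = mex{0,0} = 1
G(6) = mex{1,1} = 0
G(7) = mex{0,0} = 1
G(8) = mex{1,1} = 0
G(9) = mex{0,0} = 1
G(10) = mex{1,1} = 0
G(11) = mex{0,0} = 1
G(12) = mex{1,1} = 0
G(13) = mex{0,0} = 1
G(14) = mex{1,1} = 0
G(15) = mex{0,0} = 1
G(16) = mex{1,1} = 0
G(17) = mex{0,0} = 1
G(18) = mex{1,1} = 0

0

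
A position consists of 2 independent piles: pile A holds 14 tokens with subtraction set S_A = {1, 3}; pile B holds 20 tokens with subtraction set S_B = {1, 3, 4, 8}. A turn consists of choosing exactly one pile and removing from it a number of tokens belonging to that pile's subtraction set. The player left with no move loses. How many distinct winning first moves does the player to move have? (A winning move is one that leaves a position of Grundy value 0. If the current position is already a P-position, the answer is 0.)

1

Pile A, S = {1, 3}:
G(0) = 0
G(1) = mex{0} = 1
G(2) = mex{1} = 0
G(3) = mex{0,0} = 1
G(4) = mex{1,1} = 0
G(5) = mex{0,0} = 1
G(6) = mex{1,1} = 0
G(7) = mex{0,0} = 1
G(8) = mex{1,1} = 0
G(9) = mex{0,0} = 1
G(10) = mex{1,1} = 0
G(11) = mex{0,0} = 1
G(12) = mex{1,1} = 0
G(13) = mex{0,0} = 1
G(14) = mex{1,1} = 0
G_A(14) = 0.
Pile B, S = {1, 3, 4, 8}:
n :  0  1  2  3  4  5  6  7  8  9 10 11 12 13 14 15 16 17 18 19 20
G :  0  1  0  1  2  3  2  0  1  0  1  2  3  2  0  1  0  1  2  3  2
G_B(20) = 2.
Combined Grundy value = 0 ⊕ 2 = 2.
A winning move leaves total XOR = 0, i.e. changes one component's Grundy value g to g ⊕ X where X is the current total.
Pile A: need g' = 0⊕2 = 2. Options: 14−1→G=1, 14−3→G=1. Hits: 0.
Pile B: need g' = 2⊕2 = 0. Options: 20−1→G=3, 20−3→G=1, 20−4→G=0, 20−8→G=3. Hits: 1.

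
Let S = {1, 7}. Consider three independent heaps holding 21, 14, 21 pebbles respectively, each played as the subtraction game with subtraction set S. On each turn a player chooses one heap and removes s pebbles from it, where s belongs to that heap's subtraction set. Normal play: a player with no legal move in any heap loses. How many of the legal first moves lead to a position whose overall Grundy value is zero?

0

All heaps use S = {1, 7}:
G(0) = 0
G(1) = mex{0} = 1
G(2) = mex{1} = 0
G(3) = mex{0} = 1
G(4) = mex{1} = 0
G(5) = mex{0} = 1
G(6) = mex{1} = 0
G(7) = mex{0,0} = 1
G(8) = mex{1,1} = 0
G(9) = mex{0,0} = 1
G(10) = mex{1,1} = 0
G(11) = mex{0,0} = 1
G(12) = mex{1,1} = 0
G(13) = mex{0,0} = 1
G(14) = mex{1,1} = 0
G(15) = mex{0,0} = 1
G(16) = mex{1,1} = 0
G(17) = mex{0,0} = 1
G(18) = mex{1,1} = 0
G(19) = mex{0,0} = 1
G(20) = mex{1,1} = 0
G(21) = mex{0,0} = 1
Heap A: G(21) = 1.
Heap B: G(14) = 0.
Heap C: G(21) = 1.
Combined Grundy value = 1 ⊕ 0 ⊕ 1 = 0.
A winning move leaves total XOR = 0, i.e. changes one component's Grundy value g to g ⊕ X where X is the current total.
Heap A: target g' = 1⊕0 = 1, but every legal move changes the Grundy value (mex property), so 0 moves.
Heap B: target g' = 0⊕0 = 0, but every legal move changes the Grundy value (mex property), so 0 moves.
Heap C: target g' = 1⊕0 = 1, but every legal move changes the Grundy value (mex property), so 0 moves.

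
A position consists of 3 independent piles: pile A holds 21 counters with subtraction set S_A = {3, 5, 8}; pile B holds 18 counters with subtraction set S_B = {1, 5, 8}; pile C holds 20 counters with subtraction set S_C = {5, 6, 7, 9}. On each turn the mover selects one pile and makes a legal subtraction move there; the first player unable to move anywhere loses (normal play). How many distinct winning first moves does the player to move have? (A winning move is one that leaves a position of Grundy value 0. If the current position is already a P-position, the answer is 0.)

4

Pile A, S = {3, 5, 8}:
n :  0  1  2  3  4  5  6  7  8  9 10 11 12 13 14 15 16 17 18 19 20 21
G :  0  0  0  1  1  1  2  2  2  3  3  0  0  0  1  1  1  2  2  2  3  3
G_A(21) = 3.
Pile B, S = {1, 5, 8}:
n :  0  1  2  3  4  5  6  7  8  9 10 11 12 13 14 15 16 17 18
G :  0  1  0  1  0  1  0  1  2  3  2  3  2  0  1  0  1  0  1
G_B(18) = 1.
Pile C, S = {5, 6, 7, 9}:
n :  0  1  2  3  4  5  6  7  8  9 10 11 12 13 14 15 16 17 18 19 20
G :  0  0  0  0  0  1  1  1  1  1  2  2  2  2  0  0  0  0  0  1  1
G_C(20) = 1.
Combined Grundy value = 3 ⊕ 1 ⊕ 1 = 3.
A winning move leaves total XOR = 0, i.e. changes one component's Grundy value g to g ⊕ X where X is the current total.
Pile A: need g' = 3⊕3 = 0. Options: 21−3→G=2, 21−5→G=1, 21−8→G=0. Hits: 1.
Pile B: need g' = 1⊕3 = 2. Options: 18−1→G=0, 18−5→G=0, 18−8→G=2. Hits: 1.
Pile C: need g' = 1⊕3 = 2. Options: 20−5→G=0, 20−6→G=0, 20−7→G=2, 20−9→G=2. Hits: 2.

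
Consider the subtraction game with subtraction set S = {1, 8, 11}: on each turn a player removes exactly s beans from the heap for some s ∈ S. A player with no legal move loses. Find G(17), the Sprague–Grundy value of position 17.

G(0) = 0
G(1) = mex{0} = 1
G(2) = mex{1} = 0
G(3) = mex{0} = 1
G(4) = mex{1} = 0
G(5) = mex{0} = 1
G(6) = mex{1} = 0
G(7) = mex{0} = 1
G(8) = mex{1,0} = 2
G(9) = mex{2,1} = 0
G(10) = mex{0,0} = 1
G(11) = mex{1,1,0} = 2
G(12) = mex{2,0,1} = 3
G(13) = mex{3,1,0} = 2
G(14) = mex{2,0,1} = 3
G(15) = mex{3,1,0} = 2
G(16) = mex{2,2,1} = 0
G(17) = mex{0,0,0} = 1

1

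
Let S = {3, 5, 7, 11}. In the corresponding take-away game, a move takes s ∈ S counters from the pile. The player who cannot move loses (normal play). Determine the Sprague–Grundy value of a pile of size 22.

0

G(0) = 0
G(1) = mex{} = 0
G(2) = mex{} = 0
G(3) = mex{0} = 1
G(4) = mex{0} = 1
G(5) = mex{0,0} = 1
G(6) = mex{1,0} = 2
G(7) = mex{1,0,0} = 2
G(8) = mex{1,1,0} = 2
G(9) = mex{2,1,0} = 3
G(10) = mex{2,1,1} = 0
G(11) = mex{2,2,1,0} = 3
G(12) = mex{3,2,1,0} = 4
G(13) = mex{0,2,2,0} = 1
G(14) = mex{3,3,2,1} = 0
G(15) = mex{4,0,2,1} = 3
G(16) = mex{1,3,3,1} = 0
G(17) = mex{0,4,0,2} = 1
G(18) = mex{3,1,3,2} = 0
G(19) = mex{0,0,4,2} = 1
G(20) = mex{1,3,1,3} = 0
G(21) = mex{0,0,0,0} = 1
G(22) = mex{1,1,3,3} = 0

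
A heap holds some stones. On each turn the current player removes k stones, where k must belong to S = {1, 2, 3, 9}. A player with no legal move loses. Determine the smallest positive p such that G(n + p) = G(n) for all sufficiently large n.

n :  0  1  2  3  4  5  6  7  8  9 10 11 12 13 14
G :  0  1  2  3  0  1  2  3  0  1  2  3  0  1  2
G(n+4) = G(n) holds for n = 0,…,8 (a full window of length max(S) = 9), so the sequence is purely periodic with period 4.

4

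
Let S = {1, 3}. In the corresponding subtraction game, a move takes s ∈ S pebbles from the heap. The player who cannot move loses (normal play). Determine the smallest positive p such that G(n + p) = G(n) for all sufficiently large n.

G(0) = 0
G(1) = mex{0} = 1
G(2) = mex{1} = 0
G(3) = mex{0,0} = 1
G(4) = mex{1,1} = 0
G(5) = mex{0,0} = 1
G(6) = mex{1,1} = 0
G(7) = mex{0,0} = 1
G(8) = mex{1,1} = 0
G(9) = mex{0,0} = 1
G(10) = mex{1,1} = 0
G(11) = mex{0,0} = 1
G(12) = mex{1,1} = 0
G(13) = mex{0,0} = 1
G(14) = mex{1,1} = 0
G(n+2) = G(n) holds for n = 0,…,2 (a full window of length max(S) = 3), so the sequence is purely periodic with period 2.

2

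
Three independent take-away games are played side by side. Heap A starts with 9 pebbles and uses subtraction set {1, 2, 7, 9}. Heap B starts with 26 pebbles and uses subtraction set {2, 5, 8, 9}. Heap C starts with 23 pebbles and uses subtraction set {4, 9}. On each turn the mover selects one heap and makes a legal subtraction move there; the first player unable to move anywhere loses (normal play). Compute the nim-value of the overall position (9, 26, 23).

0

Heap A, S = {1, 2, 7, 9}:
G(0) = 0
G(1) = mex{0} = 1
G(2) = mex{1,0} = 2
G(3) = mex{2,1} = 0
G(4) = mex{0,2} = 1
G(5) = mex{1,0} = 2
G(6) = mex{2,1} = 0
G(7) = mex{0,2,0} = 1
G(8) = mex{1,0,1} = 2
G(9) = mex{2,1,2,0} = 3
G_A(9) = 3.
Heap B, S = {2, 5, 8, 9}:
n :  0  1  2  3  4  5  6  7  8  9 10 11 12 13 14 15 16 17 18 19 20 21 22 23 24 25 26
G :  0  0  1  1  0  2  1  0  2  1  3  0  2  1  0  2  1  0  0  1  1  0  2  1  0  2  1
G_B(26) = 1.
Heap C, S = {4, 9}:
n :  0  1  2  3  4  5  6  7  8  9 10 11 12 13 14 15 16 17 18 19 20 21 22 23
G :  0  0  0  0  1  1  1  1  0  2  2  2  1  0  0  0  0  1  1  1  1  0  2  2
G_C(23) = 2.
Combined Grundy value = 3 ⊕ 1 ⊕ 2 = 0.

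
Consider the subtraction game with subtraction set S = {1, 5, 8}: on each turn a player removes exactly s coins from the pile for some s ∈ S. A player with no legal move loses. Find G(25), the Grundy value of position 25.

2

G(0) = 0
G(1) = mex{0} = 1
G(2) = mex{1} = 0
G(3) = mex{0} = 1
G(4) = mex{1} = 0
G(5) = mex{0,0} = 1
G(6) = mex{1,1} = 0
G(7) = mex{0,0} = 1
G(8) = mex{1,1,0} = 2
G(9) = mex{2,0,1} = 3
G(10) = mex{3,1,0} = 2
G(11) = mex{2,0,1} = 3
G(12) = mex{3,1,0} = 2
G(13) = mex{2,2,1} = 0
G(14) = mex{0,3,0} = 1
G(15) = mex{1,2,1} = 0
G(16) = mex{0,3,2} = 1
G(17) = mex{1,2,3} = 0
G(18) = mex{0,0,2} = 1
G(19) = mex{1,1,3} = 0
G(20) = mex{0,0,2} = 1
G(21) = mex{1,1,0} = 2
G(22) = mex{2,0,1} = 3
G(23) = mex{3,1,0} = 2
G(24) = mex{2,0,1} = 3
G(25) = mex{3,1,0} = 2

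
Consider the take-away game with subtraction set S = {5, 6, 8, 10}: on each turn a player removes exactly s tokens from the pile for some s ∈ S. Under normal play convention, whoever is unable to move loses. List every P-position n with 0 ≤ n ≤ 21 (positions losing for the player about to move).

G(0) = 0
G(1) = mex{} = 0
G(2) = mex{} = 0
G(3) = mex{} = 0
G(4) = mex{} = 0
G(5) = mex{0} = 1
G(6) = mex{0,0} = 1
G(7) = mex{0,0} = 1
G(8) = mex{0,0,0} = 1
G(9) = mex{0,0,0} = 1
G(10) = mex{1,0,0,0} = 2
G(11) = mex{1,1,0,0} = 2
G(12) = mex{1,1,0,0} = 2
G(13) = mex{1,1,1,0} = 2
G(14) = mex{1,1,1,0} = 2
G(15) = mex{2,1,1,1} = 0
G(16) = mex{2,2,1,1} = 0
G(17) = mex{2,2,1,1} = 0
G(18) = mex{2,2,2,1} = 0
G(19) = mex{2,2,2,1} = 0
G(20) = mex{0,2,2,2} = 1
G(21) = mex{0,0,2,2} = 1
P-positions are exactly the n with G(n) = 0.

0, 1, 2, 3, 4, 15, 16, 17, 18, 19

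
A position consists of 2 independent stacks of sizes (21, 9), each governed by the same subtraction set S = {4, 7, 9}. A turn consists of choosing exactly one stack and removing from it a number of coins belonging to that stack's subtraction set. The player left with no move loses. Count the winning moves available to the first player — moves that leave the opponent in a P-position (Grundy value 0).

All stacks use S = {4, 7, 9}:
G(0) = 0
G(1) = mex{} = 0
G(2) = mex{} = 0
G(3) = mex{} = 0
G(4) = mex{0} = 1
G(5) = mex{0} = 1
G(6) = mex{0} = 1
G(7) = mex{0,0} = 1
G(8) = mex{1,0} = 2
G(9) = mex{1,0,0} = 2
G(10) = mex{1,0,0} = 2
G(11) = mex{1,1,0} = 2
G(12) = mex{2,1,0} = 3
G(13) = mex{2,1,1} = 0
G(14) = mex{2,1,1} = 0
G(15) = mex{2,2,1} = 0
G(16) = mex{3,2,1} = 0
G(17) = mex{0,2,2} = 1
G(18) = mex{0,2,2} = 1
G(19) = mex{0,3,2} = 1
G(20) = mex{0,0,2} = 1
G(21) = mex{1,0,3} = 2
Stack A: G(21) = 2.
Stack B: G(9) = 2.
Combined Grundy value = 2 ⊕ 2 = 0.
A winning move leaves total XOR = 0, i.e. changes one component's Grundy value g to g ⊕ X where X is the current total.
Stack A: target g' = 2⊕0 = 2, but every legal move changes the Grundy value (mex property), so 0 moves.
Stack B: target g' = 2⊕0 = 2, but every legal move changes the Grundy value (mex property), so 0 moves.

0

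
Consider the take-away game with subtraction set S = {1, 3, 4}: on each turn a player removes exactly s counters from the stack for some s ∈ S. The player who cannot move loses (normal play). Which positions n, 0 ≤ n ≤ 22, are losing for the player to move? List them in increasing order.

0, 2, 7, 9, 14, 16, 21

n :  0  1  2  3  4  5  6  7  8  9 10 11 12 13 14 15 16 17 18 19 20 21 22
G :  0  1  0  1  2  3  2  0  1  0  1  2  3  2  0  1  0  1  2  3  2  0  1
P-positions are exactly the n with G(n) = 0.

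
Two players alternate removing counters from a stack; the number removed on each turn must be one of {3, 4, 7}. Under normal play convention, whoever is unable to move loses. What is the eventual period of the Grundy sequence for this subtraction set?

G(0) = 0
G(1) = mex{} = 0
G(2) = mex{} = 0
G(3) = mex{0} = 1
G(4) = mex{0,0} = 1
G(5) = mex{0,0} = 1
G(6) = mex{1,0} = 2
G(7) = mex{1,1,0} = 2
G(8) = mex{1,1,0} = 2
G(9) = mex{2,1,0} = 3
G(10) = mex{2,2,1} = 0
G(11) = mex{2,2,1} = 0
G(12) = mex{3,2,1} = 0
G(13) = mex{0,3,2} = 1
G(14) = mex{0,0,2} = 1
G(15) = mex{0,0,2} = 1
G(16) = mex{1,0,3} = 2
G(17) = mex{1,1,0} = 2
G(18) = mex{1,1,0} = 2
G(19) = mex{2,1,0} = 3
G(20) = mex{2,2,1} = 0
G(21) = mex{2,2,1} = 0
G(n+10) = G(n) holds for n = 0,…,6 (a full window of length max(S) = 7), so the sequence is purely periodic with period 10.

10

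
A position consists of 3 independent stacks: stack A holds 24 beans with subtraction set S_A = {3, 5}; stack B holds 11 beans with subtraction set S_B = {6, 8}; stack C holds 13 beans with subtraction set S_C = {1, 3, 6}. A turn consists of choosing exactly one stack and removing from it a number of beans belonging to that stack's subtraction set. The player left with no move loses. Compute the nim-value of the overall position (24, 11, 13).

1

Stack A, S = {3, 5}:
G(0) = 0
G(1) = mex{} = 0
G(2) = mex{} = 0
G(3) = mex{0} = 1
G(4) = mex{0} = 1
G(5) = mex{0,0} = 1
G(6) = mex{1,0} = 2
G(7) = mex{1,0} = 2
G(8) = mex{1,1} = 0
G(9) = mex{2,1} = 0
G(10) = mex{2,1} = 0
G(11) = mex{0,2} = 1
G(12) = mex{0,2} = 1
G(13) = mex{0,0} = 1
G(14) = mex{1,0} = 2
G(15) = mex{1,0} = 2
G(16) = mex{1,1} = 0
G(17) = mex{2,1} = 0
G(18) = mex{2,1} = 0
G(19) = mex{0,2} = 1
G(20) = mex{0,2} = 1
G(21) = mex{0,0} = 1
G(22) = mex{1,0} = 2
G(23) = mex{1,0} = 2
G(24) = mex{1,1} = 0
G_A(24) = 0.
Stack B, S = {6, 8}:
n :  0  1  2  3  4  5  6  7  8  9 10 11
G :  0  0  0  0  0  0  1  1  1  1  1  1
G_B(11) = 1.
Stack C, S = {1, 3, 6}:
G(0) = 0
G(1) = mex{0} = 1
G(2) = mex{1} = 0
G(3) = mex{0,0} = 1
G(4) = mex{1,1} = 0
G(5) = mex{0,0} = 1
G(6) = mex{1,1,0} = 2
G(7) = mex{2,0,1} = 3
G(8) = mex{3,1,0} = 2
G(9) = mex{2,2,1} = 0
G(10) = mex{0,3,0} = 1
G(11) = mex{1,2,1} = 0
G(12) = mex{0,0,2} = 1
G(13) = mex{1,1,3} = 0
G_C(13) = 0.
Combined Grundy value = 0 ⊕ 1 ⊕ 0 = 1.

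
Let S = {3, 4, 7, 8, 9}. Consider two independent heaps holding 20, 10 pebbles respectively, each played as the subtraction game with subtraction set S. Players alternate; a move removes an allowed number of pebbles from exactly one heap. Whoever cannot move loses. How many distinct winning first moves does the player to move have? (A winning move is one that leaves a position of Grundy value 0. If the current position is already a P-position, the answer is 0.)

All heaps use S = {3, 4, 7, 8, 9}:
n :  0  1  2  3  4  5  6  7  8  9 10 11 12 13 14 15 16 17 18 19 20
G :  0  0  0  1  1  1  2  2  2  3  3  3  0  0  0  1  1  1  2  2  2
Heap A: G(20) = 2.
Heap B: G(10) = 3.
Combined Grundy value = 2 ⊕ 3 = 1.
A winning move leaves total XOR = 0, i.e. changes one component's Grundy value g to g ⊕ X where X is the current total.
Heap A: need g' = 2⊕1 = 3. Options: 20−3→G=1, 20−4→G=1, 20−7→G=0, 20−8→G=0, 20−9→G=3. Hits: 1.
Heap B: need g' = 3⊕1 = 2. Options: 10−3→G=2, 10−4→G=2, 10−7→G=1, 10−8→G=0, 10−9→G=0. Hits: 2.

3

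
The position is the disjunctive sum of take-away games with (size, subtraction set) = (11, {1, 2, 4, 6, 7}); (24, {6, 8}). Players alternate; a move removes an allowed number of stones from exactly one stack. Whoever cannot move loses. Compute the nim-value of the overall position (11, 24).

Stack A, S = {1, 2, 4, 6, 7}:
G(0) = 0
G(1) = mex{0} = 1
G(2) = mex{1,0} = 2
G(3) = mex{2,1} = 0
G(4) = mex{0,2,0} = 1
G(5) = mex{1,0,1} = 2
G(6) = mex{2,1,2,0} = 3
G(7) = mex{3,2,0,1,0} = 4
G(8) = mex{4,3,1,2,1} = 0
G(9) = mex{0,4,2,0,2} = 1
G(10) = mex{1,0,3,1,0} = 2
G(11) = mex{2,1,4,2,1} = 0
G_A(11) = 0.
Stack B, S = {6, 8}:
G(0) = 0
G(1) = mex{} = 0
G(2) = mex{} = 0
G(3) = mex{} = 0
G(4) = mex{} = 0
G(5) = mex{} = 0
G(6) = mex{0} = 1
G(7) = mex{0} = 1
G(8) = mex{0,0} = 1
G(9) = mex{0,0} = 1
G(10) = mex{0,0} = 1
G(11) = mex{0,0} = 1
G(12) = mex{1,0} = 2
G(13) = mex{1,0} = 2
G(14) = mex{1,1} = 0
G(15) = mex{1,1} = 0
G(16) = mex{1,1} = 0
G(17) = mex{1,1} = 0
G(18) = mex{2,1} = 0
G(19) = mex{2,1} = 0
G(20) = mex{0,2} = 1
G(21) = mex{0,2} = 1
G(22) = mex{0,0} = 1
G(23) = mex{0,0} = 1
G(24) = mex{0,0} = 1
G_B(24) = 1.
Combined Grundy value = 0 ⊕ 1 = 1.

1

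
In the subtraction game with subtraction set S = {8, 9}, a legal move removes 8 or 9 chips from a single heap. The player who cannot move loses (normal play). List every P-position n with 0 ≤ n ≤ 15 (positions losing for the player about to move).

0, 1, 2, 3, 4, 5, 6, 7

n :  0  1  2  3  4  5  6  7  8  9 10 11 12 13 14 15
G :  0  0  0  0  0  0  0  0  1  1  1  1  1  1  1  1
P-positions are exactly the n with G(n) = 0.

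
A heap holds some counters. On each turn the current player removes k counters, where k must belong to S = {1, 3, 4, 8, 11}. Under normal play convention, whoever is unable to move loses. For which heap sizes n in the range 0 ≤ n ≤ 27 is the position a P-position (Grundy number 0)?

0, 2, 7, 9, 14, 16, 21, 23

n :  0  1  2  3  4  5  6  7  8  9 10 11 12 13 14 15 16 17 18 19 20 21 22 23 24 25 26 27
G :  0  1  0  1  2  3  2  0  1  0  1  2  3  2  0  1  0  1  2  3  2  0  1  0  1  2  3  2
P-positions are exactly the n with G(n) = 0.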